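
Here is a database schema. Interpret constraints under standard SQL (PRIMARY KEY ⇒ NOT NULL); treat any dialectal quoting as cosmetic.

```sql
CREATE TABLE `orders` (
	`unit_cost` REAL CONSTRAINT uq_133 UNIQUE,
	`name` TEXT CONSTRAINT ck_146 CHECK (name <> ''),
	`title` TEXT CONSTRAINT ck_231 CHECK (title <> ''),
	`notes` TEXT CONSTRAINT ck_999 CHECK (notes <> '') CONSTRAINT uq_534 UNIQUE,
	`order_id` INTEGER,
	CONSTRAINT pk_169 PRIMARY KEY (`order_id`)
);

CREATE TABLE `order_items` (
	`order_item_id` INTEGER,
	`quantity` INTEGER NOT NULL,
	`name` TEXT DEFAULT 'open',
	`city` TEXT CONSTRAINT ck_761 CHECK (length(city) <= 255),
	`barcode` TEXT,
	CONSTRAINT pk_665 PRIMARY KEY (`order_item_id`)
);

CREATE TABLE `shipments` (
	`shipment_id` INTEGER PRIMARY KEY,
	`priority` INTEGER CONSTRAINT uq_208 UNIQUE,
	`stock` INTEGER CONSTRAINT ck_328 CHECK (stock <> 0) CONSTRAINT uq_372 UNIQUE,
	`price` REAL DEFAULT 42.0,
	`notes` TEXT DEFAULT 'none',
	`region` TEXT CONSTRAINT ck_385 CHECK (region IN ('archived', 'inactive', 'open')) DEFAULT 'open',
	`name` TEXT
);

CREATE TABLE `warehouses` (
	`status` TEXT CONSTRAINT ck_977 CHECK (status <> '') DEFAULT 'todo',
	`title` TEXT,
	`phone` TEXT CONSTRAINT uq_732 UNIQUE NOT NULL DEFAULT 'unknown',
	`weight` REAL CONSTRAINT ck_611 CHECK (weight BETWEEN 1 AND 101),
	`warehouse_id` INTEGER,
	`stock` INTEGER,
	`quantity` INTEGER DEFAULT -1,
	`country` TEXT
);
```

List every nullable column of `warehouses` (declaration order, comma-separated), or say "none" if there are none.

status, title, weight, warehouse_id, stock, quantity, country

- status: CHECK does not forbid NULL (a CHECK constraint passes when its expression is NULL) → nullable.
- title: no NOT NULL constraint applies → nullable.
- phone: declared NOT NULL → not nullable.
- weight: CHECK does not forbid NULL (a CHECK constraint passes when its expression is NULL) → nullable.
- warehouse_id: no NOT NULL constraint applies → nullable.
- stock: no NOT NULL constraint applies → nullable.
- quantity: DEFAULT only fills an omitted column; an explicit NULL is still allowed → nullable.
- country: no NOT NULL constraint applies → nullable.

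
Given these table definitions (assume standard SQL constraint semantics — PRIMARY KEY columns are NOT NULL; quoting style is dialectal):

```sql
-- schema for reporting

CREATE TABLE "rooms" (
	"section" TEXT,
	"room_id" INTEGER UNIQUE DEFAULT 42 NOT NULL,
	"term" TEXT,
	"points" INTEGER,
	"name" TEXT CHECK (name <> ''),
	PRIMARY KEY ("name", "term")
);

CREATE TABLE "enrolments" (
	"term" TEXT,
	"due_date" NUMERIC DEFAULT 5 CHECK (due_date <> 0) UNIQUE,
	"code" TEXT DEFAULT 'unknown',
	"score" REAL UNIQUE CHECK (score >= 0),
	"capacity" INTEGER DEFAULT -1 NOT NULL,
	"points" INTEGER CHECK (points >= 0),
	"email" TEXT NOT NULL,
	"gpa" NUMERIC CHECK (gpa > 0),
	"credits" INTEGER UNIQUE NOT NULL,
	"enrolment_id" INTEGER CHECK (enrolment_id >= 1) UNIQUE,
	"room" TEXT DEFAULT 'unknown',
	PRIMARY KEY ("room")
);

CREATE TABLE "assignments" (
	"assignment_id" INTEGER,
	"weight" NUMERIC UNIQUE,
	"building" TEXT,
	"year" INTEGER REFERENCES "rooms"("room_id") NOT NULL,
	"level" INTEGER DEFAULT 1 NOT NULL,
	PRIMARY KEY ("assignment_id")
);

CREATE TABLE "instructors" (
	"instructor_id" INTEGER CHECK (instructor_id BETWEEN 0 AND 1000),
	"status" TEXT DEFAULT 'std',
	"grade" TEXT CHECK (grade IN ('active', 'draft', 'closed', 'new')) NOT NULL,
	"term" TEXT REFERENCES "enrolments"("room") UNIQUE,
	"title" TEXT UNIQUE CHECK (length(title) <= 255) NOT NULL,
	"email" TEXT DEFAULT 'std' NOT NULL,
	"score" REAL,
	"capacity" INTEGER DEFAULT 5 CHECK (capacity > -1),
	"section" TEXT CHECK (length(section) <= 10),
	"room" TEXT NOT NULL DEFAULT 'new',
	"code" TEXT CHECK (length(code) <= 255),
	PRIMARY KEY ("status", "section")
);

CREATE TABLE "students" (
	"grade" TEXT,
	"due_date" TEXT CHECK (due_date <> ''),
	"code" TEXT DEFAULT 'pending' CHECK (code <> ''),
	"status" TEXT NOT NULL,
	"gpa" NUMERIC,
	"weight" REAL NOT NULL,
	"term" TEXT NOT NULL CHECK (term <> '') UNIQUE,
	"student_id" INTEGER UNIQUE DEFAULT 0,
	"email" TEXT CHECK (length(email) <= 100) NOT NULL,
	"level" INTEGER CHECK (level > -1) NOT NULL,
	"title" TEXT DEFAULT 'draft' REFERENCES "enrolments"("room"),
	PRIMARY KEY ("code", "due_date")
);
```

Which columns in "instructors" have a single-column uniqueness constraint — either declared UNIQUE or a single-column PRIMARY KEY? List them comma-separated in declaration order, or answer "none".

term, title

- instructor_id: no UNIQUE or single-column PK constraint.
- status: part of a composite PRIMARY KEY — only the tuple is unique, not this column on its own.
- grade: no UNIQUE or single-column PK constraint.
- term: declared UNIQUE → unique.
- title: declared UNIQUE → unique.
- email: no UNIQUE or single-column PK constraint.
- score: no UNIQUE or single-column PK constraint.
- capacity: no UNIQUE or single-column PK constraint.
- section: part of a composite PRIMARY KEY — only the tuple is unique, not this column on its own.
- room: no UNIQUE or single-column PK constraint.
- code: no UNIQUE or single-column PK constraint.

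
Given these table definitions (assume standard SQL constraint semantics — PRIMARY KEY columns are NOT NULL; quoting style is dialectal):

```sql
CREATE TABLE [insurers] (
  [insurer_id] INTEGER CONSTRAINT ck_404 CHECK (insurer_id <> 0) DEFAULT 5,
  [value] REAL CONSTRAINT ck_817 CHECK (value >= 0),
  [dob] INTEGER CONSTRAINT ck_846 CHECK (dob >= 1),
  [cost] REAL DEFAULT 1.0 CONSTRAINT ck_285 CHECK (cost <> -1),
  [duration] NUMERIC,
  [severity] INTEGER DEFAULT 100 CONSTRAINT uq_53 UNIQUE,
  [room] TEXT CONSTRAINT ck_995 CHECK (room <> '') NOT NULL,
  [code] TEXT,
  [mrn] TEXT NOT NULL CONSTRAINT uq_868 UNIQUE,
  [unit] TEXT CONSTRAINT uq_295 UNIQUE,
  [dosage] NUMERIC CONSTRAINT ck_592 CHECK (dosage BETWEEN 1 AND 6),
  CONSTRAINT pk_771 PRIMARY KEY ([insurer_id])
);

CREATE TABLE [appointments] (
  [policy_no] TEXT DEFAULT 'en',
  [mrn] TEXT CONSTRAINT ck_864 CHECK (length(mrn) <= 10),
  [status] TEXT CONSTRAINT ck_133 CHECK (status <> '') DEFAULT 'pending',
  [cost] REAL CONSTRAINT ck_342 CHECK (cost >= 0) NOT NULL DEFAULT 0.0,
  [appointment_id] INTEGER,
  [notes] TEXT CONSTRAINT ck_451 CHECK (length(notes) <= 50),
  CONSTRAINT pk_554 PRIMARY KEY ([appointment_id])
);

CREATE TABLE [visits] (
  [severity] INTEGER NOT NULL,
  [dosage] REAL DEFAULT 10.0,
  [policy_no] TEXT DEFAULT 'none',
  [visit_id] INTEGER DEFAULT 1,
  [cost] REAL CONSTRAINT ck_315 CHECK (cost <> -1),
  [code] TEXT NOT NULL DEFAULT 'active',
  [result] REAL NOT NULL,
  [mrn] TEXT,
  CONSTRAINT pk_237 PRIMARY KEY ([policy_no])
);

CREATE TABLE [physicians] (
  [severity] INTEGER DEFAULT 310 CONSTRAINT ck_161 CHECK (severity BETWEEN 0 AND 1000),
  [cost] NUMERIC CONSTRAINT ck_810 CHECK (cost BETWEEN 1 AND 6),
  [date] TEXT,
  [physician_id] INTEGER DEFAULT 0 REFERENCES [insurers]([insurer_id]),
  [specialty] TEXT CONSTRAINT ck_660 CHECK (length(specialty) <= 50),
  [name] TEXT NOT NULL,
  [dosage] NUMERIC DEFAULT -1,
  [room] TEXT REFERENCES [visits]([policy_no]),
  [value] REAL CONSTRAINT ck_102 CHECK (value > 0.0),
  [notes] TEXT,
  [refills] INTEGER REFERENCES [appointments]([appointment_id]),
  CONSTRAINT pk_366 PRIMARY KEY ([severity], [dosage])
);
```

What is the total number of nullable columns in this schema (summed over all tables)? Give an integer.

insurers: 8 nullable (value, dob, cost, duration, severity, code, unit, dosage — PK (insurer_id) and explicit NOT NULL columns excluded).
appointments: 4 nullable (policy_no, mrn, status, notes — PK (appointment_id) and explicit NOT NULL columns excluded).
visits: 4 nullable (dosage, visit_id, cost, mrn — PK (policy_no) and explicit NOT NULL columns excluded).
physicians: 8 nullable (cost, date, physician_id, specialty, room, value, notes, refills — PK (severity, dosage) and explicit NOT NULL columns excluded).
Total: 8 + 4 + 4 + 8 = 24.

24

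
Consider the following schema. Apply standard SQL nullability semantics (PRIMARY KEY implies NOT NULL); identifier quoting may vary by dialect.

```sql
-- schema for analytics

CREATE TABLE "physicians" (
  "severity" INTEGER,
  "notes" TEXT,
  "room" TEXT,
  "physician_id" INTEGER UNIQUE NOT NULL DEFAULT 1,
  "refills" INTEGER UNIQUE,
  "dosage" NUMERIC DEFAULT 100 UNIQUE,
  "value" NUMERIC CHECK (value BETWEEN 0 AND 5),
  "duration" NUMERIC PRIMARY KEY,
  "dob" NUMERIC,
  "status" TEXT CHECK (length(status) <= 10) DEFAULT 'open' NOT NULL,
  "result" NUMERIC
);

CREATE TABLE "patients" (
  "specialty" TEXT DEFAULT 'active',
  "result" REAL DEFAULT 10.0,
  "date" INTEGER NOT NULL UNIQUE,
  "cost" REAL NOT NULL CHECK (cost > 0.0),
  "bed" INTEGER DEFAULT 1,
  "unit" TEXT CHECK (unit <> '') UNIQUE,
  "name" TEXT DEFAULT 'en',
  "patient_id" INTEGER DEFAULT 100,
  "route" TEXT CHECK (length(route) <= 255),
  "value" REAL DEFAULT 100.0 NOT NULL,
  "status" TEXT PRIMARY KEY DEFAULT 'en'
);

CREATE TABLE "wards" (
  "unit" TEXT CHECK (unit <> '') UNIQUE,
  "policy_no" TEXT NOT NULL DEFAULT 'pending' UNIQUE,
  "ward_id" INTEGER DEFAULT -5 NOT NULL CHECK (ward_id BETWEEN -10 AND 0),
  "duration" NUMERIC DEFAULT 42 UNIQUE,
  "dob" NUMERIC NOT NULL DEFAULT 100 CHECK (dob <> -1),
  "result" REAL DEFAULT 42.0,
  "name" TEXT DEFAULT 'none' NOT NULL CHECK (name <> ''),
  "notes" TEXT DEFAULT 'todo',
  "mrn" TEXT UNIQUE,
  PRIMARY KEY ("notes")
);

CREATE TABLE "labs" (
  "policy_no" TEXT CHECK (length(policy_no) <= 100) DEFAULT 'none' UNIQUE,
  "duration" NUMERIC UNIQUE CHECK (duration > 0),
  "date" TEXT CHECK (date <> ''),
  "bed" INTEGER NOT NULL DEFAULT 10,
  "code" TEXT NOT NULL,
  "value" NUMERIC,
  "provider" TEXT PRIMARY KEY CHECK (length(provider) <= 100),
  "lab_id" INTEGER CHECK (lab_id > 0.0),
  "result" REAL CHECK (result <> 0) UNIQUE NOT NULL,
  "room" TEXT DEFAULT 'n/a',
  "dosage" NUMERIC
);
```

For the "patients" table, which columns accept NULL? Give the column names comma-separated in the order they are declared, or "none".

- specialty: DEFAULT only fills an omitted column; an explicit NULL is still allowed → nullable.
- result: DEFAULT only fills an omitted column; an explicit NULL is still allowed → nullable.
- date: declared NOT NULL → not nullable.
- cost: declared NOT NULL → not nullable.
- bed: DEFAULT only fills an omitted column; an explicit NULL is still allowed → nullable.
- unit: CHECK does not forbid NULL (a CHECK constraint passes when its expression is NULL) → nullable.
- name: DEFAULT only fills an omitted column; an explicit NULL is still allowed → nullable.
- patient_id: DEFAULT only fills an omitted column; an explicit NULL is still allowed → nullable.
- route: CHECK does not forbid NULL (a CHECK constraint passes when its expression is NULL) → nullable.
- value: declared NOT NULL → not nullable.
- status: part of the PRIMARY KEY, which implies NOT NULL → not nullable.

specialty, result, bed, unit, name, patient_id, route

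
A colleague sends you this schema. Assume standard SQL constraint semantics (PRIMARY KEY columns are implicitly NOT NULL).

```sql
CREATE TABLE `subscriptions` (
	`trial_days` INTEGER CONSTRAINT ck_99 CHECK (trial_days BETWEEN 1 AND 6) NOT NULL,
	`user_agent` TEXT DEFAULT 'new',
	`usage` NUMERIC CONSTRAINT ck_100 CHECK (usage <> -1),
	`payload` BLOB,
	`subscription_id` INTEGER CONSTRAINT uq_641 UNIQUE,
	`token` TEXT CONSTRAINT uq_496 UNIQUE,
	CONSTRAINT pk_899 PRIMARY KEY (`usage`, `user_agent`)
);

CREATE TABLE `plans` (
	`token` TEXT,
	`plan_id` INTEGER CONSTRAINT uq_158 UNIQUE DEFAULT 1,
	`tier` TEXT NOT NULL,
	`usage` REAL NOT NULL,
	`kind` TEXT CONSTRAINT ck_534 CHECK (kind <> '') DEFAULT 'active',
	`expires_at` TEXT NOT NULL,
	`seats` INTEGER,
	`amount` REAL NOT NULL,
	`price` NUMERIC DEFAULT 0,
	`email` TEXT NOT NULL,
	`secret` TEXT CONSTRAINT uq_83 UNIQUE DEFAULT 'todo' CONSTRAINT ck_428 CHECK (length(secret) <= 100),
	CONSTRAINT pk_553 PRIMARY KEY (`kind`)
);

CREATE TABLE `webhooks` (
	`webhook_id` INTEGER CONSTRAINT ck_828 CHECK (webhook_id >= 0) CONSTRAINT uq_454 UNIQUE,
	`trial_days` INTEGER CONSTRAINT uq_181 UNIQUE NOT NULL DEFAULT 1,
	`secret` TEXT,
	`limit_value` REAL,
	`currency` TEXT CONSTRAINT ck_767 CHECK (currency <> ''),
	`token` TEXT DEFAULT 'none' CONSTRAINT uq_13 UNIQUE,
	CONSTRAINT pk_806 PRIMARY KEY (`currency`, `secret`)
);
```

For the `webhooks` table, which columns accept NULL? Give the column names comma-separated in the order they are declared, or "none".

webhook_id, limit_value, token

- webhook_id: CHECK does not forbid NULL (a CHECK constraint passes when its expression is NULL) → nullable.
- trial_days: declared NOT NULL → not nullable.
- secret: part of the PRIMARY KEY, which implies NOT NULL → not nullable.
- limit_value: no NOT NULL constraint applies → nullable.
- currency: part of the PRIMARY KEY, which implies NOT NULL → not nullable.
- token: UNIQUE does not imply NOT NULL → nullable.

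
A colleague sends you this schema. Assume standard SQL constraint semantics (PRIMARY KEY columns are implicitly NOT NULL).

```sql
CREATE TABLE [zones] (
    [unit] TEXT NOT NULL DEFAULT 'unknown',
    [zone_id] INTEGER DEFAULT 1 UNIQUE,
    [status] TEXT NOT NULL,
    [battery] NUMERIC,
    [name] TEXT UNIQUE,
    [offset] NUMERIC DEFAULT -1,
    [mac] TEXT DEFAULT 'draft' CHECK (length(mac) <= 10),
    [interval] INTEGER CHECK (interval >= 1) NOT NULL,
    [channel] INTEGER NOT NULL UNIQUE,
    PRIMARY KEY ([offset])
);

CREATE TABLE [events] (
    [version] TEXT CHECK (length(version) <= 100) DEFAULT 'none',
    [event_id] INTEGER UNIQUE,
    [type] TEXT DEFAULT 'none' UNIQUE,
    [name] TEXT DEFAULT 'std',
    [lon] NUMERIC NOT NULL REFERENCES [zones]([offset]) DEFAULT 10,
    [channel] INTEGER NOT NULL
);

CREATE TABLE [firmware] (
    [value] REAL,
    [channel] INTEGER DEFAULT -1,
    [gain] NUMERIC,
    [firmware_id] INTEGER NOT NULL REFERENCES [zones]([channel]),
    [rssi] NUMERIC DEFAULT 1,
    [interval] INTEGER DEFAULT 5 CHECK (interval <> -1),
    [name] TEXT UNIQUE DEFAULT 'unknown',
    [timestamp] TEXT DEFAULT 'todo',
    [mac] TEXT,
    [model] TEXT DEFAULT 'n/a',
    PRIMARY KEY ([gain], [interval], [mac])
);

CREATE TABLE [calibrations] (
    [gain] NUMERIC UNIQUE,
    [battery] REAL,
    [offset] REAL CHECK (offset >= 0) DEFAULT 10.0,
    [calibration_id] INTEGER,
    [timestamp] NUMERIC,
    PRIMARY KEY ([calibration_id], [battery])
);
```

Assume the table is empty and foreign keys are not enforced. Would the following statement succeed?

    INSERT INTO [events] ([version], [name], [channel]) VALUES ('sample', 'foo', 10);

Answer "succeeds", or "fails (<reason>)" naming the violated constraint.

NOT NULL columns: channel is supplied; lon defaults to 10.
CHECK constraints: 'sample' satisfies (length(version) <= 100).
No constraint is violated.

succeeds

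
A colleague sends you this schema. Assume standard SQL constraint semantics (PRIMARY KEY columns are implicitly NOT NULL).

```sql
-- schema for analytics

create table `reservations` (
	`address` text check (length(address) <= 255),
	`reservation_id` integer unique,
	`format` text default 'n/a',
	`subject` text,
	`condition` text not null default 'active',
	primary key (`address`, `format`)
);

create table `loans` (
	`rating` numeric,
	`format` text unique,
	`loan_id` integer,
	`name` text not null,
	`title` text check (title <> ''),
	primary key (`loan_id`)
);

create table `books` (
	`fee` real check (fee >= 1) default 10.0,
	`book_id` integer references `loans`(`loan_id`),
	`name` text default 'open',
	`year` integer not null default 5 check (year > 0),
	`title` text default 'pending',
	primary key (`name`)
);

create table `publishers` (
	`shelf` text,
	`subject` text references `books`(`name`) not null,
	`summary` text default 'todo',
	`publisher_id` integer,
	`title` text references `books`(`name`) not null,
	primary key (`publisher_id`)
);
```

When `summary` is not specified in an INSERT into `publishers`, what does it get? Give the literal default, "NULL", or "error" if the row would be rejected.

'todo'

summary has an explicit DEFAULT 'todo'.
When the column is omitted from an INSERT, that default is used.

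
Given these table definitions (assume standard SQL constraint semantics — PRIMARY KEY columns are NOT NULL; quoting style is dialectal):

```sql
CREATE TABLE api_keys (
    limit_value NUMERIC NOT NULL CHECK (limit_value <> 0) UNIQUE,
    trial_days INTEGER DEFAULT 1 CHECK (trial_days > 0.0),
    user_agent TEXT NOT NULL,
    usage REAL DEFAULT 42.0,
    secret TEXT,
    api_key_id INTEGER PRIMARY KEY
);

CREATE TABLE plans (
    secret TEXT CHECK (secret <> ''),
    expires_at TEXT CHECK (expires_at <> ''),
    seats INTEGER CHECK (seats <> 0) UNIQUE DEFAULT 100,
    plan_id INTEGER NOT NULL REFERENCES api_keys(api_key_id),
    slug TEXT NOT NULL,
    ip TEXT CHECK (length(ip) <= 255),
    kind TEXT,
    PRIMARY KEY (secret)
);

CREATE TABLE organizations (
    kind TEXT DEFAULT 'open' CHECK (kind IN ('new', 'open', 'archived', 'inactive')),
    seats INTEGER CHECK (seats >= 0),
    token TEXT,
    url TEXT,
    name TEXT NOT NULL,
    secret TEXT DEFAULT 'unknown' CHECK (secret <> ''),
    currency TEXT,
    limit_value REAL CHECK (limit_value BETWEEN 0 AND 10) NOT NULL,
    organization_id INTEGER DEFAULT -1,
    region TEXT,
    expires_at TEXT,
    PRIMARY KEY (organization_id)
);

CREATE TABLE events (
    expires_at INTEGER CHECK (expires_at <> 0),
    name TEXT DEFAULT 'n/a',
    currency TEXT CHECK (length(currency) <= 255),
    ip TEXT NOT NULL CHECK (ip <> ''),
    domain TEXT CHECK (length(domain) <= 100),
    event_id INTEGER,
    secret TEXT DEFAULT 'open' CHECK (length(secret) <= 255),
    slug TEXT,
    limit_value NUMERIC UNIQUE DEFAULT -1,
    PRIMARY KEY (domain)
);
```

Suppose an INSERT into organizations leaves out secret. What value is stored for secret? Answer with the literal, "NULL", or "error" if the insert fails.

secret has an explicit DEFAULT 'unknown'.
When the column is omitted from an INSERT, that default is used.

'unknown'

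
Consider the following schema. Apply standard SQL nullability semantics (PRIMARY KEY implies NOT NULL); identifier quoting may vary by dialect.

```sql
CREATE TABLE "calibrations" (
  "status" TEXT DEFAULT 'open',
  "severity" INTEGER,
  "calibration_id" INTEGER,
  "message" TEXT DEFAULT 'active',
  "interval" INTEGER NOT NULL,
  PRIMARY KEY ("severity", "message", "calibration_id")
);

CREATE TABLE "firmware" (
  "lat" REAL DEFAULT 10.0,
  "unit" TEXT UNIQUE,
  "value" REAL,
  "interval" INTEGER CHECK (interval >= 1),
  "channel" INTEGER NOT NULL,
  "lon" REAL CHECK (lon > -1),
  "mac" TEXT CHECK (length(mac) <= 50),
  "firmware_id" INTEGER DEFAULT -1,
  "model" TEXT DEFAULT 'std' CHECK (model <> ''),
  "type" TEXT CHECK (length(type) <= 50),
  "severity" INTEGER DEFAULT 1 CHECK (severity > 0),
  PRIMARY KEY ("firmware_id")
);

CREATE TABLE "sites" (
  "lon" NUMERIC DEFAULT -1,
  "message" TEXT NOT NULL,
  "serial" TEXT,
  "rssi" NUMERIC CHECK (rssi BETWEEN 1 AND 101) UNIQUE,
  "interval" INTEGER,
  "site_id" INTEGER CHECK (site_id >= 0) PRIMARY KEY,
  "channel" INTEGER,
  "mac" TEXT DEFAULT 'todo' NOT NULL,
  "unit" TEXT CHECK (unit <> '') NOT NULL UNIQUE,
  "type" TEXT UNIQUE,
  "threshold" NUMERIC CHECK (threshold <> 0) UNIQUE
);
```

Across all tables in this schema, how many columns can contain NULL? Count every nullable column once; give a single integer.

calibrations: 1 nullable (status — PK (severity, message, calibration_id) and explicit NOT NULL columns excluded).
firmware: 9 nullable (lat, unit, value, interval, lon, mac, model, type, severity — PK (firmware_id) and explicit NOT NULL columns excluded).
sites: 7 nullable (lon, serial, rssi, interval, channel, type, threshold — PK (site_id) and explicit NOT NULL columns excluded).
Total: 1 + 9 + 7 = 17.

17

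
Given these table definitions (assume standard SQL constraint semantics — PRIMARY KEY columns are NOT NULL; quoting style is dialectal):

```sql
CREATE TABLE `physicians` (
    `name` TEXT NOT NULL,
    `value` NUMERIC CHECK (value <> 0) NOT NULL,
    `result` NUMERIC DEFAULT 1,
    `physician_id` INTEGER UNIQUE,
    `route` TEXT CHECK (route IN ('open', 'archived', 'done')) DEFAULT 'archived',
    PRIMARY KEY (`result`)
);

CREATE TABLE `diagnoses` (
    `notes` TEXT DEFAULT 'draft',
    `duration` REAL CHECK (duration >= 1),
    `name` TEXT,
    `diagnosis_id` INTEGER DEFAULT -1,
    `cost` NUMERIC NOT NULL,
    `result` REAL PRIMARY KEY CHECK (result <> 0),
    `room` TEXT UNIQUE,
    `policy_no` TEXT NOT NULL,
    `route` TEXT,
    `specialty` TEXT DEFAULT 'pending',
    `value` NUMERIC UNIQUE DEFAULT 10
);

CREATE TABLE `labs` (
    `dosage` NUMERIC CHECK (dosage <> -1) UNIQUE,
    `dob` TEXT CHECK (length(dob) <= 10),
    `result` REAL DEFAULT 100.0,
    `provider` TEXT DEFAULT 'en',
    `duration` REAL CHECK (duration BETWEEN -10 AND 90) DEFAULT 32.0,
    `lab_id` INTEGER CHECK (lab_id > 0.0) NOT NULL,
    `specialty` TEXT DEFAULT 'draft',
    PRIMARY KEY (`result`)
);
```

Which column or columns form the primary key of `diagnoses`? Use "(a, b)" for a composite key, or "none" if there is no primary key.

result is declared PRIMARY KEY inline on the column.

result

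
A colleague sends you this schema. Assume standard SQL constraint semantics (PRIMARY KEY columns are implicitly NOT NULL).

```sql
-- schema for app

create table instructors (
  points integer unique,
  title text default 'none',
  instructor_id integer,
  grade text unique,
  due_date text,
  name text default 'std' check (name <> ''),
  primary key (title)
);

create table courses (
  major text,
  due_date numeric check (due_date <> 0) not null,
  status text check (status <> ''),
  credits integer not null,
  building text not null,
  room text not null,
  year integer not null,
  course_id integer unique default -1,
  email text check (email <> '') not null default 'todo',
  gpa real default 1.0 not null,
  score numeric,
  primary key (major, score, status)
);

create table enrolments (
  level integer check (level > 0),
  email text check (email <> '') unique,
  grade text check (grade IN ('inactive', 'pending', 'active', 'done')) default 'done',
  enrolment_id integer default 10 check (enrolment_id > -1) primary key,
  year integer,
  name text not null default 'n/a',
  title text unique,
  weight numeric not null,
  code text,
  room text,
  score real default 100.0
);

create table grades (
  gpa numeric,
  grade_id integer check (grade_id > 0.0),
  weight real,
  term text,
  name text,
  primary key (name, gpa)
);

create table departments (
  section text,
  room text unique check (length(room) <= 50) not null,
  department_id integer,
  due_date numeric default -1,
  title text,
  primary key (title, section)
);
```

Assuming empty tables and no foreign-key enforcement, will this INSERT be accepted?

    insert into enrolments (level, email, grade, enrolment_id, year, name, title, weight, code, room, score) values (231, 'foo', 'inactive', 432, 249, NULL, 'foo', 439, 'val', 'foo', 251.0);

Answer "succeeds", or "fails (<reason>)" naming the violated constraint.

fails (NOT NULL on name)

name is explicitly set to NULL, but name is declared NOT NULL.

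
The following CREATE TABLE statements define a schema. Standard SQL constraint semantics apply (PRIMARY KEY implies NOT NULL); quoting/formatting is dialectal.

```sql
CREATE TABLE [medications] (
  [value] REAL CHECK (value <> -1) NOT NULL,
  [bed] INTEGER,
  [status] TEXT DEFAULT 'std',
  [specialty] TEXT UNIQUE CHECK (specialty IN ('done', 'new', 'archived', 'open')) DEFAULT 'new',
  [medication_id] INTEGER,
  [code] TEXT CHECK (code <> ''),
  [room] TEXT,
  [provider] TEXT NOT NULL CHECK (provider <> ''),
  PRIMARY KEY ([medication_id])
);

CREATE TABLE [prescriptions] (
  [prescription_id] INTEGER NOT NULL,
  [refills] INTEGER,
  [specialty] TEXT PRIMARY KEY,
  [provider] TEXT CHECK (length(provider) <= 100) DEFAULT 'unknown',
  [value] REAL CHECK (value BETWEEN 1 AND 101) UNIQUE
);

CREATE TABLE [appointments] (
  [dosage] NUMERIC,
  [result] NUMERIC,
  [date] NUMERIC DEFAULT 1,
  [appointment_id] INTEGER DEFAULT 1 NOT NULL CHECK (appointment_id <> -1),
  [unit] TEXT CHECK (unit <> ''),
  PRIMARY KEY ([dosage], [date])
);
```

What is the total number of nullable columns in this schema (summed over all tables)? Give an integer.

medications: 5 nullable (bed, status, specialty, code, room — PK (medication_id) and explicit NOT NULL columns excluded).
prescriptions: 3 nullable (refills, provider, value — PK (specialty) and explicit NOT NULL columns excluded).
appointments: 2 nullable (result, unit — PK (dosage, date) and explicit NOT NULL columns excluded).
Total: 5 + 3 + 2 = 10.

10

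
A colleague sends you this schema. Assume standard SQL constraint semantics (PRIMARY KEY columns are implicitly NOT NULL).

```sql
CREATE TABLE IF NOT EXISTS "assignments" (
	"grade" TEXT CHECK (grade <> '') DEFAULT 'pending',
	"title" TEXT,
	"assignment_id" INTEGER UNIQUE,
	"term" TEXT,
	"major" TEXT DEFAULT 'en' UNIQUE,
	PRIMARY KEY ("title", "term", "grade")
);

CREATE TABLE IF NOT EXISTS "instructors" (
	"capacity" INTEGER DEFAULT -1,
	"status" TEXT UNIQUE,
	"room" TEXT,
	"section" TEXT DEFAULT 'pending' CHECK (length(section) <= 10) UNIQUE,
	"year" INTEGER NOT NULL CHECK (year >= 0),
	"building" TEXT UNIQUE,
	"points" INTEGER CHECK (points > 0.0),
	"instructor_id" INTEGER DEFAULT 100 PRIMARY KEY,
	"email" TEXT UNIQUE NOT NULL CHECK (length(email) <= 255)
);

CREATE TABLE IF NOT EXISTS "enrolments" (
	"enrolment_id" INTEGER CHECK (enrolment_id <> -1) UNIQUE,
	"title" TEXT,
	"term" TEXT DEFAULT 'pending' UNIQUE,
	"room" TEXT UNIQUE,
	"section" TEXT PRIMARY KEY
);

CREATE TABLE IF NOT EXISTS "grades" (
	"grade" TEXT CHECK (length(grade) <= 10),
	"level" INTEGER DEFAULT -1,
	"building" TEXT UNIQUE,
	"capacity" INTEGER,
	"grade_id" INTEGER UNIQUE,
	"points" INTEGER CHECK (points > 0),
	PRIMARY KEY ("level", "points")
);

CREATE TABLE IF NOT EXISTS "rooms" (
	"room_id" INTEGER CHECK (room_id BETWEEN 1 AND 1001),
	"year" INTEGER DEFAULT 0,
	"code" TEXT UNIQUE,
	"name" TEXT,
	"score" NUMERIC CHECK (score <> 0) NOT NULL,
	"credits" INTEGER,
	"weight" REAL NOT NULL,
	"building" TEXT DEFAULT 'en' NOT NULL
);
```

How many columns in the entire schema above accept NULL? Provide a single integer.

21

assignments: 2 nullable (assignment_id, major — PK (title, term, grade) and explicit NOT NULL columns excluded).
instructors: 6 nullable (capacity, status, room, section, building, points — PK (instructor_id) and explicit NOT NULL columns excluded).
enrolments: 4 nullable (enrolment_id, title, term, room — PK (section) and explicit NOT NULL columns excluded).
grades: 4 nullable (grade, building, capacity, grade_id — PK (level, points) and explicit NOT NULL columns excluded).
rooms: 5 nullable (room_id, year, code, name, credits — PK none and explicit NOT NULL columns excluded).
Total: 2 + 6 + 4 + 4 + 5 = 21.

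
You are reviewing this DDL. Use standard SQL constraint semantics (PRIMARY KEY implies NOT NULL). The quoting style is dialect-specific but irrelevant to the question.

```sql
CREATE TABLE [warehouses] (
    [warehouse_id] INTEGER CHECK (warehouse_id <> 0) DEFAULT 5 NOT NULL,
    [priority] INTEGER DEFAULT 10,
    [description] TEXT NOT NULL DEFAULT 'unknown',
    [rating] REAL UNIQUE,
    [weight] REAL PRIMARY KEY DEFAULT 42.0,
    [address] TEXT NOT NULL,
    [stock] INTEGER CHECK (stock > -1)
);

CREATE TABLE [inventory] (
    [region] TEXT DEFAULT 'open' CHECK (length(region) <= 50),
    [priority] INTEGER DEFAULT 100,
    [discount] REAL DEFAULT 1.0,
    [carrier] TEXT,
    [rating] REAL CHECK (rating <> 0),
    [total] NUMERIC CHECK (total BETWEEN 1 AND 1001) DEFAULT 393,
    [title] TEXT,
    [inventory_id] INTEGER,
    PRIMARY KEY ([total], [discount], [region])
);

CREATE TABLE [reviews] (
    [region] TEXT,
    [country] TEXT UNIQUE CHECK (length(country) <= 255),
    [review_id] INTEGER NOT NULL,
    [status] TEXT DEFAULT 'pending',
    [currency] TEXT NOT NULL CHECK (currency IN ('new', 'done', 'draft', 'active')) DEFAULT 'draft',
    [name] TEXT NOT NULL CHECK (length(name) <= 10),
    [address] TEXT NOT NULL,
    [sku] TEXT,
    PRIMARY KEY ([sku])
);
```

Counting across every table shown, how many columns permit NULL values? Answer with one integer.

11

warehouses: 3 nullable (priority, rating, stock — PK (weight) and explicit NOT NULL columns excluded).
inventory: 5 nullable (priority, carrier, rating, title, inventory_id — PK (total, discount, region) and explicit NOT NULL columns excluded).
reviews: 3 nullable (region, country, status — PK (sku) and explicit NOT NULL columns excluded).
Total: 3 + 5 + 3 = 11.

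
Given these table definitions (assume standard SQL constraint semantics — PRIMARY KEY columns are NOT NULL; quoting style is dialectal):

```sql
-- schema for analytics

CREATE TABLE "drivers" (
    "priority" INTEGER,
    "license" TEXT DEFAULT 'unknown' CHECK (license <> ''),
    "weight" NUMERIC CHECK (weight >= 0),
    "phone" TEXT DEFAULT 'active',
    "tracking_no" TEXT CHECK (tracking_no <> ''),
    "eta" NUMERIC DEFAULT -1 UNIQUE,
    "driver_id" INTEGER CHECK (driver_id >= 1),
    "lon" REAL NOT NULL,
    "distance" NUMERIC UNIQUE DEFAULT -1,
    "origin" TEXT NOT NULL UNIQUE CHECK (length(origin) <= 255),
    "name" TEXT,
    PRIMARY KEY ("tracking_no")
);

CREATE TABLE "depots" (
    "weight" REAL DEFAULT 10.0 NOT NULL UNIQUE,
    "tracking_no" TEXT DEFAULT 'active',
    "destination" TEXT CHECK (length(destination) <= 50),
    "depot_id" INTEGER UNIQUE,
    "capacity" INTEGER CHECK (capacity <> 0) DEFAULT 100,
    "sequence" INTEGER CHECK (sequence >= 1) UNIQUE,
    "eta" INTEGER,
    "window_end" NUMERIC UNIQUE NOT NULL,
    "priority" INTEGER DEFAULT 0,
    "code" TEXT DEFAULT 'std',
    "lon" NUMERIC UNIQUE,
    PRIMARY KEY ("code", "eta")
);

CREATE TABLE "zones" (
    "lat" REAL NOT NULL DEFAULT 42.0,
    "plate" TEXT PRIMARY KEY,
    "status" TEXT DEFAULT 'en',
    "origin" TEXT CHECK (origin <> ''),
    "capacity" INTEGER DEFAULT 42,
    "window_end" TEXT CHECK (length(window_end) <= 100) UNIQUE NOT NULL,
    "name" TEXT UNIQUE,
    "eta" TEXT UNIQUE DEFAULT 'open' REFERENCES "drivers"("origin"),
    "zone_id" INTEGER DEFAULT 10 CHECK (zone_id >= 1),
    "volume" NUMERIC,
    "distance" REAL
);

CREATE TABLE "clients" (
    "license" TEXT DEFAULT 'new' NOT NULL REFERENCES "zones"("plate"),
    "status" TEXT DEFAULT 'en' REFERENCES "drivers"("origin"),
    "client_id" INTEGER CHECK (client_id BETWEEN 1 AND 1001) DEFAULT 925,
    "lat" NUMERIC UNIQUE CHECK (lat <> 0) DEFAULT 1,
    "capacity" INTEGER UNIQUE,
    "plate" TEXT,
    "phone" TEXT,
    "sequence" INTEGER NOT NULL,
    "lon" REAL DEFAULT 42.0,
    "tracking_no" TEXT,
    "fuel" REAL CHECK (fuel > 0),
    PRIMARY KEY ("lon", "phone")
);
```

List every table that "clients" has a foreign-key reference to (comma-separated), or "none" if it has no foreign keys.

- license REFERENCES zones(plate).
- status REFERENCES drivers(origin).

zones, drivers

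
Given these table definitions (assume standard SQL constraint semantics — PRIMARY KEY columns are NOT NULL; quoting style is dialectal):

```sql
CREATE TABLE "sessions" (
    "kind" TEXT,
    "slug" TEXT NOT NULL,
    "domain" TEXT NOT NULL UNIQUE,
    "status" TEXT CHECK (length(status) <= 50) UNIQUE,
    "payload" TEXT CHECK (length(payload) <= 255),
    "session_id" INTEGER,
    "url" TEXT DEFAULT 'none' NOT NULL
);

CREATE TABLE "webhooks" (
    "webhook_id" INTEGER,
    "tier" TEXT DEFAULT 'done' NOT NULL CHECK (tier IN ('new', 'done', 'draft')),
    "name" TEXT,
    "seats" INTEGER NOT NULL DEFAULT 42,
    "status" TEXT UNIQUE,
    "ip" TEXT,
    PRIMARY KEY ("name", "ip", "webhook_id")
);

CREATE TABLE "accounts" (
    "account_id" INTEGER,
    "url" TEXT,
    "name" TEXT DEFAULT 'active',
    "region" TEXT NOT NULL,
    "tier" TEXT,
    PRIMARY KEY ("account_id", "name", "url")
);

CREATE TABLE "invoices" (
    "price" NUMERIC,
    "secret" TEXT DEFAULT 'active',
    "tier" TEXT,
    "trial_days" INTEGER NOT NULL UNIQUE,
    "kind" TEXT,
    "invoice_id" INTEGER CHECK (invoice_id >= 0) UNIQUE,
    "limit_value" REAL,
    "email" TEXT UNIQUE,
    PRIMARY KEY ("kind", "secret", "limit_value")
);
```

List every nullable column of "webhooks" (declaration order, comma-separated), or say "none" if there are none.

status

- webhook_id: part of the PRIMARY KEY, which implies NOT NULL → not nullable.
- tier: declared NOT NULL → not nullable.
- name: part of the PRIMARY KEY, which implies NOT NULL → not nullable.
- seats: declared NOT NULL → not nullable.
- status: UNIQUE does not imply NOT NULL → nullable.
- ip: part of the PRIMARY KEY, which implies NOT NULL → not nullable.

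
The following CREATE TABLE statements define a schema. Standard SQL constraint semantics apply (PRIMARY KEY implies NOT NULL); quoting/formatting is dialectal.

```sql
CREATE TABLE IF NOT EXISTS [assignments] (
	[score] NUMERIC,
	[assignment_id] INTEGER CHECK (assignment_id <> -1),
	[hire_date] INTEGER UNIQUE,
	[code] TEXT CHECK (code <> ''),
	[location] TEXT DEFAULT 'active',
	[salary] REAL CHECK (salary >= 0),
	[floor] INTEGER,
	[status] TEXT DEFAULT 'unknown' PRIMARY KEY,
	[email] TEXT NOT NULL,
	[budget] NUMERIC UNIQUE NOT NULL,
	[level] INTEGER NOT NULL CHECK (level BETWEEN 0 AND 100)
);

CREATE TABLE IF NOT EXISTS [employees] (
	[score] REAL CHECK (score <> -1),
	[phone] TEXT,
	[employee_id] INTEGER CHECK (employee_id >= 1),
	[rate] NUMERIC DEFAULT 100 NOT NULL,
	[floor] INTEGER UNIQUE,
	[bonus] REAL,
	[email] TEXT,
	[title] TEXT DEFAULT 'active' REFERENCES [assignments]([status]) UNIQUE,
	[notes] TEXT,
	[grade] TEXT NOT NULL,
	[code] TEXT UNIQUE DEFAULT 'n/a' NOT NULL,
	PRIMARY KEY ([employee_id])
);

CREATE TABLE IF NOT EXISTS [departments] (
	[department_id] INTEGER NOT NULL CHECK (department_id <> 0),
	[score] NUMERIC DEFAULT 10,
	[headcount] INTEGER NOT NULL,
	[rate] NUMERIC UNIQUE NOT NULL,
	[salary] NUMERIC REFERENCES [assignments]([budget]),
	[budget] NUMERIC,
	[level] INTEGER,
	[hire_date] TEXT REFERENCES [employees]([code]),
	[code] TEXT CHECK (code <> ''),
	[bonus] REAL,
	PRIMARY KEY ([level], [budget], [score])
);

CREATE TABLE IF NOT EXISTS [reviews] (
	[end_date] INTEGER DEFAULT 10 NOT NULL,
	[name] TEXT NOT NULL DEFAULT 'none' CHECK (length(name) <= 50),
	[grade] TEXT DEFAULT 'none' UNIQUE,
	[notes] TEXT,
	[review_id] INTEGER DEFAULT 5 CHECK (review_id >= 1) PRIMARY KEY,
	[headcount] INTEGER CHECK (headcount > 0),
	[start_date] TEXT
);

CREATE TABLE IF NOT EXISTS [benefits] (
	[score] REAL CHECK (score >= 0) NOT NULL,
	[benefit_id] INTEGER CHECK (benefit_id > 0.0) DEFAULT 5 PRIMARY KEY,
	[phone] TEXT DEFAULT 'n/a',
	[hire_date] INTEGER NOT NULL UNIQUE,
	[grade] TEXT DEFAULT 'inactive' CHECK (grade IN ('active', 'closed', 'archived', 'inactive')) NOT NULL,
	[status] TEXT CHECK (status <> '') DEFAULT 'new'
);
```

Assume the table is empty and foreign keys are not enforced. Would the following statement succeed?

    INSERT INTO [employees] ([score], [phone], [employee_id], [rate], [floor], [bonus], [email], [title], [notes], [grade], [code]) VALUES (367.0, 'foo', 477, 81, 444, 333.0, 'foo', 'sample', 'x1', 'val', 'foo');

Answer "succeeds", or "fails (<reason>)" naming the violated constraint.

NOT NULL columns: code is supplied; employee_id is supplied; grade is supplied; rate is supplied.
CHECK constraints: 367.0 satisfies (score <> -1); 477 satisfies (employee_id >= 1).
No constraint is violated.

succeeds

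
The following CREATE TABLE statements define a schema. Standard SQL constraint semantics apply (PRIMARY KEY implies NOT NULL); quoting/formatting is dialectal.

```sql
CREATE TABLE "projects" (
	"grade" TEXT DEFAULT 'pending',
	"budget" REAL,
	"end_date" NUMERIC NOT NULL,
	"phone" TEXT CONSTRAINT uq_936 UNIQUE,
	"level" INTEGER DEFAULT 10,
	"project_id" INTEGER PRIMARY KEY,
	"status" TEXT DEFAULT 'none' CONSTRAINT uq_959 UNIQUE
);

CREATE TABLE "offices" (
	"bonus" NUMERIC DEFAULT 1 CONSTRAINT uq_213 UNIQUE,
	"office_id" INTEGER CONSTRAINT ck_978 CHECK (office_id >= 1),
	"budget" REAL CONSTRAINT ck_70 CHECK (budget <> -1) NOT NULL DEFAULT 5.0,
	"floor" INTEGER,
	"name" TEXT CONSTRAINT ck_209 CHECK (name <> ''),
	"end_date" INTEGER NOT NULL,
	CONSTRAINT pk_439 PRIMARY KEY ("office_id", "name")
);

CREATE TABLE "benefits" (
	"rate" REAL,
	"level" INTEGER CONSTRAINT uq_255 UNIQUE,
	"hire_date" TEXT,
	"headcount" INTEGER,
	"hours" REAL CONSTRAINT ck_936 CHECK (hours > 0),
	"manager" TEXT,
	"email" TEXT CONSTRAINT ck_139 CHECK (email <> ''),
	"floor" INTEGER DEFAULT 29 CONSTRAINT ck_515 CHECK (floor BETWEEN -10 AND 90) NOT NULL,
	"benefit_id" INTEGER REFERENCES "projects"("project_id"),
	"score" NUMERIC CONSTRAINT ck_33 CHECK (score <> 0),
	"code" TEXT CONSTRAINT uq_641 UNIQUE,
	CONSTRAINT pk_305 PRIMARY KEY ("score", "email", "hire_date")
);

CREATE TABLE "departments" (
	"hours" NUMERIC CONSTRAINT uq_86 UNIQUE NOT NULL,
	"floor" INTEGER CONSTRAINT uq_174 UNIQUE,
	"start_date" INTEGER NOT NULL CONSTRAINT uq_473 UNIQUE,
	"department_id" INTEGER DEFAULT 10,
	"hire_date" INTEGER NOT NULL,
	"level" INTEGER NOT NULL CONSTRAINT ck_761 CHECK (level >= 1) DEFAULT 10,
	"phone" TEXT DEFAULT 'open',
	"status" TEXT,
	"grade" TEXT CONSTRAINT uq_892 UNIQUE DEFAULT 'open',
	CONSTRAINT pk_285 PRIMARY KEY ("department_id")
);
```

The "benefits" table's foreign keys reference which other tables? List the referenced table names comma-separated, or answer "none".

- benefit_id REFERENCES projects(project_id).

projects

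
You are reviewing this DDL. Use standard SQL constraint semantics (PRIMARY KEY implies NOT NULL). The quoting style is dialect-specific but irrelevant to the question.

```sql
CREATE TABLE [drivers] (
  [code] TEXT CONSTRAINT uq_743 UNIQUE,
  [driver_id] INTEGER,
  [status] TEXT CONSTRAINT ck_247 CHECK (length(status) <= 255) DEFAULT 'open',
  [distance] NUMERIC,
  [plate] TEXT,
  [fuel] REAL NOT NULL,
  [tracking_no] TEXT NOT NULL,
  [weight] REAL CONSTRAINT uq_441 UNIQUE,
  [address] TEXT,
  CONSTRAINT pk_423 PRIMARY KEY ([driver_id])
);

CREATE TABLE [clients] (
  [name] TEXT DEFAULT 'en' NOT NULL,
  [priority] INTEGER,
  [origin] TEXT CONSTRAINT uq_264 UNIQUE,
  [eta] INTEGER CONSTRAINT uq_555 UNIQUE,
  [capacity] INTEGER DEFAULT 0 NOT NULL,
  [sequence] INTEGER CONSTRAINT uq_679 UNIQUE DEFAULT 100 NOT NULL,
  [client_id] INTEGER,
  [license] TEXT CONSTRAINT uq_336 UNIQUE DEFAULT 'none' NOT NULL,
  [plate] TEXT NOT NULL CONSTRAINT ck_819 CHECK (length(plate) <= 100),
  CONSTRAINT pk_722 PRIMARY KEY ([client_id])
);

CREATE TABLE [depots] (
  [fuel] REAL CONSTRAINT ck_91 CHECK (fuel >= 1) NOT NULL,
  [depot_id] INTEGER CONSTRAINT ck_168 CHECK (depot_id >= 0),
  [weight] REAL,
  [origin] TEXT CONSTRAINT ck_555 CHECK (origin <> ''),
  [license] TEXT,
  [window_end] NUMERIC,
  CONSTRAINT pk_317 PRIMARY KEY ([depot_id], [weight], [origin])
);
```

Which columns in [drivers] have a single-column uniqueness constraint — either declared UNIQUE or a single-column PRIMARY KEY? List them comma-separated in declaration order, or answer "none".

- code: declared UNIQUE → unique.
- driver_id: single-column PRIMARY KEY → unique.
- status: no UNIQUE or single-column PK constraint.
- distance: no UNIQUE or single-column PK constraint.
- plate: no UNIQUE or single-column PK constraint.
- fuel: no UNIQUE or single-column PK constraint.
- tracking_no: no UNIQUE or single-column PK constraint.
- weight: declared UNIQUE → unique.
- address: no UNIQUE or single-column PK constraint.

code, driver_id, weight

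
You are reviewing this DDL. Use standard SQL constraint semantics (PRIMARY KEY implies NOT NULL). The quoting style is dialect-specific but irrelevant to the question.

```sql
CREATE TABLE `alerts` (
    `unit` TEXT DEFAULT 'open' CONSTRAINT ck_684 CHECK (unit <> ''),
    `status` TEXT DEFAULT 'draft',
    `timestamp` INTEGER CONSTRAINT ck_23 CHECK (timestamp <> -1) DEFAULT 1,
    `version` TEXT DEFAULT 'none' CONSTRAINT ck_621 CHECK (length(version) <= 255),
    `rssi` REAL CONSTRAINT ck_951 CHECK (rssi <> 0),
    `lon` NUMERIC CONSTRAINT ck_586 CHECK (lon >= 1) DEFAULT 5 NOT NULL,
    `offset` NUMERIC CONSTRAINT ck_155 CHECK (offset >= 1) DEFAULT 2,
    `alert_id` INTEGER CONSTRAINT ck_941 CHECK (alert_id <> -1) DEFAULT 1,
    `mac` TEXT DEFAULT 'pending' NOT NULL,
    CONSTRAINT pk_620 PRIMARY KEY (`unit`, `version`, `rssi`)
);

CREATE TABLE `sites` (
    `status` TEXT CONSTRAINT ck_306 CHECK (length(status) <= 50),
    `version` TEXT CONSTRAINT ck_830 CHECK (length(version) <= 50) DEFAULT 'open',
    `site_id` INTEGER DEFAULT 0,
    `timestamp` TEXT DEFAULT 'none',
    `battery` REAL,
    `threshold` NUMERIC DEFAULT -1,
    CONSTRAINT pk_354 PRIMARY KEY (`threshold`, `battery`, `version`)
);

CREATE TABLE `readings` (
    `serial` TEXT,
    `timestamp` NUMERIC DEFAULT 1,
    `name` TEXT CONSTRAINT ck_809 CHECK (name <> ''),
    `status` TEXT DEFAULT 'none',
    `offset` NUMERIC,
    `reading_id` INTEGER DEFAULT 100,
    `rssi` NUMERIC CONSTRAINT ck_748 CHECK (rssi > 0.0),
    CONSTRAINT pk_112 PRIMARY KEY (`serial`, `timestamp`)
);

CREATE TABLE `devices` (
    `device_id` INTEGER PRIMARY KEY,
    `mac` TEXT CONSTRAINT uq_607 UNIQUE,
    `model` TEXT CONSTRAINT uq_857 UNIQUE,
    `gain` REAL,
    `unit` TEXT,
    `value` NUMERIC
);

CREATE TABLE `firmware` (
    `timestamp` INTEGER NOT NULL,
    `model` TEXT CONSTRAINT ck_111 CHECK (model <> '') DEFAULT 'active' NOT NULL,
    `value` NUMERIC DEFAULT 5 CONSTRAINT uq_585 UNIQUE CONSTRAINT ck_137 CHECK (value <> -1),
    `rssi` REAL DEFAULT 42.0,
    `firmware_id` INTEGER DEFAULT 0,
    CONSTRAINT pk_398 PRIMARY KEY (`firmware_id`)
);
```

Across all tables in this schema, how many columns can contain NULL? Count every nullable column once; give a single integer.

alerts: 4 nullable (status, timestamp, offset, alert_id — PK (unit, version, rssi) and explicit NOT NULL columns excluded).
sites: 3 nullable (status, site_id, timestamp — PK (threshold, battery, version) and explicit NOT NULL columns excluded).
readings: 5 nullable (name, status, offset, reading_id, rssi — PK (serial, timestamp) and explicit NOT NULL columns excluded).
devices: 5 nullable (mac, model, gain, unit, value — PK (device_id) and explicit NOT NULL columns excluded).
firmware: 2 nullable (value, rssi — PK (firmware_id) and explicit NOT NULL columns excluded).
Total: 4 + 3 + 5 + 5 + 2 = 19.

19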